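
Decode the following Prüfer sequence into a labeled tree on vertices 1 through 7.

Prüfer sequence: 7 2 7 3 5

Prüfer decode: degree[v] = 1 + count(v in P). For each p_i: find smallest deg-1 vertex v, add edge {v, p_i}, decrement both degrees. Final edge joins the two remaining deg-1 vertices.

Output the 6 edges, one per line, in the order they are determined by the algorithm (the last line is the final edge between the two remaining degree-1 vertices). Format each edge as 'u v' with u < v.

Answer: 1 7
2 4
2 7
3 6
3 5
5 7

Derivation:
Initial degrees: {1:1, 2:2, 3:2, 4:1, 5:2, 6:1, 7:3}
Step 1: smallest deg-1 vertex = 1, p_1 = 7. Add edge {1,7}. Now deg[1]=0, deg[7]=2.
Step 2: smallest deg-1 vertex = 4, p_2 = 2. Add edge {2,4}. Now deg[4]=0, deg[2]=1.
Step 3: smallest deg-1 vertex = 2, p_3 = 7. Add edge {2,7}. Now deg[2]=0, deg[7]=1.
Step 4: smallest deg-1 vertex = 6, p_4 = 3. Add edge {3,6}. Now deg[6]=0, deg[3]=1.
Step 5: smallest deg-1 vertex = 3, p_5 = 5. Add edge {3,5}. Now deg[3]=0, deg[5]=1.
Final: two remaining deg-1 vertices are 5, 7. Add edge {5,7}.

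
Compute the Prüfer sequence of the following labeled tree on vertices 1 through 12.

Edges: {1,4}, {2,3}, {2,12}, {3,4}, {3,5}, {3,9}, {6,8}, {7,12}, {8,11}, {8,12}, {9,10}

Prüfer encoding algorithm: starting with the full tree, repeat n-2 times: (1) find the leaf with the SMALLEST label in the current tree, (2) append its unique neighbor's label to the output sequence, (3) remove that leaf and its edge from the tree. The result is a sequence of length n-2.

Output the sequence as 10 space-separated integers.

Answer: 4 3 3 8 12 9 3 2 12 8

Derivation:
Step 1: leaves = {1,5,6,7,10,11}. Remove smallest leaf 1, emit neighbor 4.
Step 2: leaves = {4,5,6,7,10,11}. Remove smallest leaf 4, emit neighbor 3.
Step 3: leaves = {5,6,7,10,11}. Remove smallest leaf 5, emit neighbor 3.
Step 4: leaves = {6,7,10,11}. Remove smallest leaf 6, emit neighbor 8.
Step 5: leaves = {7,10,11}. Remove smallest leaf 7, emit neighbor 12.
Step 6: leaves = {10,11}. Remove smallest leaf 10, emit neighbor 9.
Step 7: leaves = {9,11}. Remove smallest leaf 9, emit neighbor 3.
Step 8: leaves = {3,11}. Remove smallest leaf 3, emit neighbor 2.
Step 9: leaves = {2,11}. Remove smallest leaf 2, emit neighbor 12.
Step 10: leaves = {11,12}. Remove smallest leaf 11, emit neighbor 8.
Done: 2 vertices remain (8, 12). Sequence = [4 3 3 8 12 9 3 2 12 8]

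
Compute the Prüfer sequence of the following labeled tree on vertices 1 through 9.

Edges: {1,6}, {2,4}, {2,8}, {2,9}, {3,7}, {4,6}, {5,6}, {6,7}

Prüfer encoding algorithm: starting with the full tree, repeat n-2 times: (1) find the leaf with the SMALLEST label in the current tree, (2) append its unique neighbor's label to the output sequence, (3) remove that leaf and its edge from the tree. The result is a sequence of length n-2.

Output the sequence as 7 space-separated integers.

Step 1: leaves = {1,3,5,8,9}. Remove smallest leaf 1, emit neighbor 6.
Step 2: leaves = {3,5,8,9}. Remove smallest leaf 3, emit neighbor 7.
Step 3: leaves = {5,7,8,9}. Remove smallest leaf 5, emit neighbor 6.
Step 4: leaves = {7,8,9}. Remove smallest leaf 7, emit neighbor 6.
Step 5: leaves = {6,8,9}. Remove smallest leaf 6, emit neighbor 4.
Step 6: leaves = {4,8,9}. Remove smallest leaf 4, emit neighbor 2.
Step 7: leaves = {8,9}. Remove smallest leaf 8, emit neighbor 2.
Done: 2 vertices remain (2, 9). Sequence = [6 7 6 6 4 2 2]

Answer: 6 7 6 6 4 2 2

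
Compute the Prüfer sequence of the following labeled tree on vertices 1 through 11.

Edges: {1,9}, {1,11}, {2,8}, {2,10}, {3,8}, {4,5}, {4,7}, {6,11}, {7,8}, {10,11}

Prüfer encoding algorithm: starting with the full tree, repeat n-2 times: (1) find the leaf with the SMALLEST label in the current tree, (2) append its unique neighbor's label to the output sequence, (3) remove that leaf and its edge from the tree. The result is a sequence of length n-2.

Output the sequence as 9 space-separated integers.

Step 1: leaves = {3,5,6,9}. Remove smallest leaf 3, emit neighbor 8.
Step 2: leaves = {5,6,9}. Remove smallest leaf 5, emit neighbor 4.
Step 3: leaves = {4,6,9}. Remove smallest leaf 4, emit neighbor 7.
Step 4: leaves = {6,7,9}. Remove smallest leaf 6, emit neighbor 11.
Step 5: leaves = {7,9}. Remove smallest leaf 7, emit neighbor 8.
Step 6: leaves = {8,9}. Remove smallest leaf 8, emit neighbor 2.
Step 7: leaves = {2,9}. Remove smallest leaf 2, emit neighbor 10.
Step 8: leaves = {9,10}. Remove smallest leaf 9, emit neighbor 1.
Step 9: leaves = {1,10}. Remove smallest leaf 1, emit neighbor 11.
Done: 2 vertices remain (10, 11). Sequence = [8 4 7 11 8 2 10 1 11]

Answer: 8 4 7 11 8 2 10 1 11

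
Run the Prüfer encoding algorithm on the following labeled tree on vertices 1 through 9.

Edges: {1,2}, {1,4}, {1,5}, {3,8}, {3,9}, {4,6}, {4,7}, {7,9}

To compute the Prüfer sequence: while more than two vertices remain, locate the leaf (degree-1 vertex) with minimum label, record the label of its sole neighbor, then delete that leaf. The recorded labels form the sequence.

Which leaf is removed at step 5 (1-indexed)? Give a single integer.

Step 1: current leaves = {2,5,6,8}. Remove leaf 2 (neighbor: 1).
Step 2: current leaves = {5,6,8}. Remove leaf 5 (neighbor: 1).
Step 3: current leaves = {1,6,8}. Remove leaf 1 (neighbor: 4).
Step 4: current leaves = {6,8}. Remove leaf 6 (neighbor: 4).
Step 5: current leaves = {4,8}. Remove leaf 4 (neighbor: 7).

Answer: 4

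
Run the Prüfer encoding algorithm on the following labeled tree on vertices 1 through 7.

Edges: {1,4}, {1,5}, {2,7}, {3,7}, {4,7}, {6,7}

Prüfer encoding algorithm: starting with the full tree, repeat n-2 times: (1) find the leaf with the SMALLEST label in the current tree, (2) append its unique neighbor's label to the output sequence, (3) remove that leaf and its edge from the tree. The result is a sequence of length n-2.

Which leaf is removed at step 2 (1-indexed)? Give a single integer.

Answer: 3

Derivation:
Step 1: current leaves = {2,3,5,6}. Remove leaf 2 (neighbor: 7).
Step 2: current leaves = {3,5,6}. Remove leaf 3 (neighbor: 7).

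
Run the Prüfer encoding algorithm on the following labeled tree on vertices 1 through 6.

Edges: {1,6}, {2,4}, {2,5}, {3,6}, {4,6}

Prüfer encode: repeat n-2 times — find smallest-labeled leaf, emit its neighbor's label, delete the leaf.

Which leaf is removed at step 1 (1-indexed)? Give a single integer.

Step 1: current leaves = {1,3,5}. Remove leaf 1 (neighbor: 6).

Answer: 1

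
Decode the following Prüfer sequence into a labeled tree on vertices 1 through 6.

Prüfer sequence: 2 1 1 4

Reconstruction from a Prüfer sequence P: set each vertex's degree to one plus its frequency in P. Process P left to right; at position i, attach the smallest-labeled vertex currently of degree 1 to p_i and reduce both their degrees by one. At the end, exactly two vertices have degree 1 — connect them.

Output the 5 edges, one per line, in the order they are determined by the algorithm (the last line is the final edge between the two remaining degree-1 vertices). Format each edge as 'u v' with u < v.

Answer: 2 3
1 2
1 5
1 4
4 6

Derivation:
Initial degrees: {1:3, 2:2, 3:1, 4:2, 5:1, 6:1}
Step 1: smallest deg-1 vertex = 3, p_1 = 2. Add edge {2,3}. Now deg[3]=0, deg[2]=1.
Step 2: smallest deg-1 vertex = 2, p_2 = 1. Add edge {1,2}. Now deg[2]=0, deg[1]=2.
Step 3: smallest deg-1 vertex = 5, p_3 = 1. Add edge {1,5}. Now deg[5]=0, deg[1]=1.
Step 4: smallest deg-1 vertex = 1, p_4 = 4. Add edge {1,4}. Now deg[1]=0, deg[4]=1.
Final: two remaining deg-1 vertices are 4, 6. Add edge {4,6}.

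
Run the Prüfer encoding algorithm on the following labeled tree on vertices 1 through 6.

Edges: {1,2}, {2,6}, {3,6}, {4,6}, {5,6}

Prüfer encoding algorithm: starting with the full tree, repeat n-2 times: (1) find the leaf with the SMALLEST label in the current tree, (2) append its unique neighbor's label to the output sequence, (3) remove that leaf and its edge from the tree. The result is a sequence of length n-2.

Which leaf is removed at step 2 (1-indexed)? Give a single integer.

Step 1: current leaves = {1,3,4,5}. Remove leaf 1 (neighbor: 2).
Step 2: current leaves = {2,3,4,5}. Remove leaf 2 (neighbor: 6).

Answer: 2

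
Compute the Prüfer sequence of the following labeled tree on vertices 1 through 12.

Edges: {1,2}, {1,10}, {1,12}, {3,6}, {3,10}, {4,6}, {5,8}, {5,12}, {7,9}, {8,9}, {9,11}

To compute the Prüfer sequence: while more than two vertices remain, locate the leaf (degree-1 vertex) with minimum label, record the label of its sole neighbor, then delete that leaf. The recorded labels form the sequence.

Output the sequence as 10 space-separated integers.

Answer: 1 6 3 10 9 1 12 9 8 5

Derivation:
Step 1: leaves = {2,4,7,11}. Remove smallest leaf 2, emit neighbor 1.
Step 2: leaves = {4,7,11}. Remove smallest leaf 4, emit neighbor 6.
Step 3: leaves = {6,7,11}. Remove smallest leaf 6, emit neighbor 3.
Step 4: leaves = {3,7,11}. Remove smallest leaf 3, emit neighbor 10.
Step 5: leaves = {7,10,11}. Remove smallest leaf 7, emit neighbor 9.
Step 6: leaves = {10,11}. Remove smallest leaf 10, emit neighbor 1.
Step 7: leaves = {1,11}. Remove smallest leaf 1, emit neighbor 12.
Step 8: leaves = {11,12}. Remove smallest leaf 11, emit neighbor 9.
Step 9: leaves = {9,12}. Remove smallest leaf 9, emit neighbor 8.
Step 10: leaves = {8,12}. Remove smallest leaf 8, emit neighbor 5.
Done: 2 vertices remain (5, 12). Sequence = [1 6 3 10 9 1 12 9 8 5]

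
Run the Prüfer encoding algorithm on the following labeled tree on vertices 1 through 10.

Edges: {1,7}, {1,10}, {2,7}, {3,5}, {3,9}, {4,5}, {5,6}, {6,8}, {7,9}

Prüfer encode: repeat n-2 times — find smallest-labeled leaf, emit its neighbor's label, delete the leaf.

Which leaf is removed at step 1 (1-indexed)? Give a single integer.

Step 1: current leaves = {2,4,8,10}. Remove leaf 2 (neighbor: 7).

Answer: 2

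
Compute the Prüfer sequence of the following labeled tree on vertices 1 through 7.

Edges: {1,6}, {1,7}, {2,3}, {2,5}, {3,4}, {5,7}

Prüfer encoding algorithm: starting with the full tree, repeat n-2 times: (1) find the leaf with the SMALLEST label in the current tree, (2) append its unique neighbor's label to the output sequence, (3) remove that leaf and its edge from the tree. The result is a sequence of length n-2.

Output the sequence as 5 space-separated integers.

Answer: 3 2 5 7 1

Derivation:
Step 1: leaves = {4,6}. Remove smallest leaf 4, emit neighbor 3.
Step 2: leaves = {3,6}. Remove smallest leaf 3, emit neighbor 2.
Step 3: leaves = {2,6}. Remove smallest leaf 2, emit neighbor 5.
Step 4: leaves = {5,6}. Remove smallest leaf 5, emit neighbor 7.
Step 5: leaves = {6,7}. Remove smallest leaf 6, emit neighbor 1.
Done: 2 vertices remain (1, 7). Sequence = [3 2 5 7 1]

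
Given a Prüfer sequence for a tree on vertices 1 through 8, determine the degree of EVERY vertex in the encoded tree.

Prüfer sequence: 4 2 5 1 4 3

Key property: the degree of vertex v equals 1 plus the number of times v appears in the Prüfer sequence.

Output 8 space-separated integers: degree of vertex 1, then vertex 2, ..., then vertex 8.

Answer: 2 2 2 3 2 1 1 1

Derivation:
p_1 = 4: count[4] becomes 1
p_2 = 2: count[2] becomes 1
p_3 = 5: count[5] becomes 1
p_4 = 1: count[1] becomes 1
p_5 = 4: count[4] becomes 2
p_6 = 3: count[3] becomes 1
Degrees (1 + count): deg[1]=1+1=2, deg[2]=1+1=2, deg[3]=1+1=2, deg[4]=1+2=3, deg[5]=1+1=2, deg[6]=1+0=1, deg[7]=1+0=1, deg[8]=1+0=1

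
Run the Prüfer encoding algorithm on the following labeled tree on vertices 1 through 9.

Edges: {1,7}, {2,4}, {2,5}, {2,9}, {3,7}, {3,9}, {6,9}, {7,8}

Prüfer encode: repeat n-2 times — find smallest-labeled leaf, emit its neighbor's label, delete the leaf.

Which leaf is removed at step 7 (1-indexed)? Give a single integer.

Answer: 7

Derivation:
Step 1: current leaves = {1,4,5,6,8}. Remove leaf 1 (neighbor: 7).
Step 2: current leaves = {4,5,6,8}. Remove leaf 4 (neighbor: 2).
Step 3: current leaves = {5,6,8}. Remove leaf 5 (neighbor: 2).
Step 4: current leaves = {2,6,8}. Remove leaf 2 (neighbor: 9).
Step 5: current leaves = {6,8}. Remove leaf 6 (neighbor: 9).
Step 6: current leaves = {8,9}. Remove leaf 8 (neighbor: 7).
Step 7: current leaves = {7,9}. Remove leaf 7 (neighbor: 3).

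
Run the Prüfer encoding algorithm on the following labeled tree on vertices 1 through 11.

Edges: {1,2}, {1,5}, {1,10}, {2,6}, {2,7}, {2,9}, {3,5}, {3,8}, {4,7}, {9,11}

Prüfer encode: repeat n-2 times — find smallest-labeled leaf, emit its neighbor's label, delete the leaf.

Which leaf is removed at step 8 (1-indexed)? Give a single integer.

Step 1: current leaves = {4,6,8,10,11}. Remove leaf 4 (neighbor: 7).
Step 2: current leaves = {6,7,8,10,11}. Remove leaf 6 (neighbor: 2).
Step 3: current leaves = {7,8,10,11}. Remove leaf 7 (neighbor: 2).
Step 4: current leaves = {8,10,11}. Remove leaf 8 (neighbor: 3).
Step 5: current leaves = {3,10,11}. Remove leaf 3 (neighbor: 5).
Step 6: current leaves = {5,10,11}. Remove leaf 5 (neighbor: 1).
Step 7: current leaves = {10,11}. Remove leaf 10 (neighbor: 1).
Step 8: current leaves = {1,11}. Remove leaf 1 (neighbor: 2).

Answer: 1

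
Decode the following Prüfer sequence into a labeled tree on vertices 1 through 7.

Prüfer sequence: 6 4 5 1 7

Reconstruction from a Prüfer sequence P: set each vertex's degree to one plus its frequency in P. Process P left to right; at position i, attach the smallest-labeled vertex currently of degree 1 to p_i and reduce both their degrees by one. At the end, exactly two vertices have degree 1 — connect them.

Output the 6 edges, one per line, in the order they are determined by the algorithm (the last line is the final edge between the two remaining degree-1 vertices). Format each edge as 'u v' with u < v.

Initial degrees: {1:2, 2:1, 3:1, 4:2, 5:2, 6:2, 7:2}
Step 1: smallest deg-1 vertex = 2, p_1 = 6. Add edge {2,6}. Now deg[2]=0, deg[6]=1.
Step 2: smallest deg-1 vertex = 3, p_2 = 4. Add edge {3,4}. Now deg[3]=0, deg[4]=1.
Step 3: smallest deg-1 vertex = 4, p_3 = 5. Add edge {4,5}. Now deg[4]=0, deg[5]=1.
Step 4: smallest deg-1 vertex = 5, p_4 = 1. Add edge {1,5}. Now deg[5]=0, deg[1]=1.
Step 5: smallest deg-1 vertex = 1, p_5 = 7. Add edge {1,7}. Now deg[1]=0, deg[7]=1.
Final: two remaining deg-1 vertices are 6, 7. Add edge {6,7}.

Answer: 2 6
3 4
4 5
1 5
1 7
6 7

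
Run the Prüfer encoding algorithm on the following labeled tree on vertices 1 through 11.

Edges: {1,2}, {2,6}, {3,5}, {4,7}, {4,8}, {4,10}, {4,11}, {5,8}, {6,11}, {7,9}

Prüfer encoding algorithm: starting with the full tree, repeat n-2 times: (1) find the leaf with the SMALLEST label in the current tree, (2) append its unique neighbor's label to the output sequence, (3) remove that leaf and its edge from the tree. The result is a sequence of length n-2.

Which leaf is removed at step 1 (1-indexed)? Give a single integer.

Step 1: current leaves = {1,3,9,10}. Remove leaf 1 (neighbor: 2).

Answer: 1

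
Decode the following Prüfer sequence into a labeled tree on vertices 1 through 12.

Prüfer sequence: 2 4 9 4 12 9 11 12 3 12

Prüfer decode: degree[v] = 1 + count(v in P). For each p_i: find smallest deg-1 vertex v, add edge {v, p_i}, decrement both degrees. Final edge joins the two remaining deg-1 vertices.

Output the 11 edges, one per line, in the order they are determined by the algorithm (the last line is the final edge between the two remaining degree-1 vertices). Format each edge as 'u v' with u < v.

Answer: 1 2
2 4
5 9
4 6
4 12
7 9
8 11
9 12
3 10
3 12
11 12

Derivation:
Initial degrees: {1:1, 2:2, 3:2, 4:3, 5:1, 6:1, 7:1, 8:1, 9:3, 10:1, 11:2, 12:4}
Step 1: smallest deg-1 vertex = 1, p_1 = 2. Add edge {1,2}. Now deg[1]=0, deg[2]=1.
Step 2: smallest deg-1 vertex = 2, p_2 = 4. Add edge {2,4}. Now deg[2]=0, deg[4]=2.
Step 3: smallest deg-1 vertex = 5, p_3 = 9. Add edge {5,9}. Now deg[5]=0, deg[9]=2.
Step 4: smallest deg-1 vertex = 6, p_4 = 4. Add edge {4,6}. Now deg[6]=0, deg[4]=1.
Step 5: smallest deg-1 vertex = 4, p_5 = 12. Add edge {4,12}. Now deg[4]=0, deg[12]=3.
Step 6: smallest deg-1 vertex = 7, p_6 = 9. Add edge {7,9}. Now deg[7]=0, deg[9]=1.
Step 7: smallest deg-1 vertex = 8, p_7 = 11. Add edge {8,11}. Now deg[8]=0, deg[11]=1.
Step 8: smallest deg-1 vertex = 9, p_8 = 12. Add edge {9,12}. Now deg[9]=0, deg[12]=2.
Step 9: smallest deg-1 vertex = 10, p_9 = 3. Add edge {3,10}. Now deg[10]=0, deg[3]=1.
Step 10: smallest deg-1 vertex = 3, p_10 = 12. Add edge {3,12}. Now deg[3]=0, deg[12]=1.
Final: two remaining deg-1 vertices are 11, 12. Add edge {11,12}.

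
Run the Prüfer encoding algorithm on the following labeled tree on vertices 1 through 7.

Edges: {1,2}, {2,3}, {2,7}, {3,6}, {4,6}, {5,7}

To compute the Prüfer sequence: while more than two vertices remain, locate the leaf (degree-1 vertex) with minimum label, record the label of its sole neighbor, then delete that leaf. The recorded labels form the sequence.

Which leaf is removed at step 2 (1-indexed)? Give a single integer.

Answer: 4

Derivation:
Step 1: current leaves = {1,4,5}. Remove leaf 1 (neighbor: 2).
Step 2: current leaves = {4,5}. Remove leaf 4 (neighbor: 6).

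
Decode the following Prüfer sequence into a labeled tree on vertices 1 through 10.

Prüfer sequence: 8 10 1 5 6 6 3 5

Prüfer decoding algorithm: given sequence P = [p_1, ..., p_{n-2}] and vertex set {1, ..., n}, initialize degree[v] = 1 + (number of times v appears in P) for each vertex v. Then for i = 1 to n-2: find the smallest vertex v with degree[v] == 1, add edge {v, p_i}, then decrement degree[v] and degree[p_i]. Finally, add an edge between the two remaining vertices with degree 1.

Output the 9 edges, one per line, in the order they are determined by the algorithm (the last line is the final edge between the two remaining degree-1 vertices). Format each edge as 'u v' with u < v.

Initial degrees: {1:2, 2:1, 3:2, 4:1, 5:3, 6:3, 7:1, 8:2, 9:1, 10:2}
Step 1: smallest deg-1 vertex = 2, p_1 = 8. Add edge {2,8}. Now deg[2]=0, deg[8]=1.
Step 2: smallest deg-1 vertex = 4, p_2 = 10. Add edge {4,10}. Now deg[4]=0, deg[10]=1.
Step 3: smallest deg-1 vertex = 7, p_3 = 1. Add edge {1,7}. Now deg[7]=0, deg[1]=1.
Step 4: smallest deg-1 vertex = 1, p_4 = 5. Add edge {1,5}. Now deg[1]=0, deg[5]=2.
Step 5: smallest deg-1 vertex = 8, p_5 = 6. Add edge {6,8}. Now deg[8]=0, deg[6]=2.
Step 6: smallest deg-1 vertex = 9, p_6 = 6. Add edge {6,9}. Now deg[9]=0, deg[6]=1.
Step 7: smallest deg-1 vertex = 6, p_7 = 3. Add edge {3,6}. Now deg[6]=0, deg[3]=1.
Step 8: smallest deg-1 vertex = 3, p_8 = 5. Add edge {3,5}. Now deg[3]=0, deg[5]=1.
Final: two remaining deg-1 vertices are 5, 10. Add edge {5,10}.

Answer: 2 8
4 10
1 7
1 5
6 8
6 9
3 6
3 5
5 10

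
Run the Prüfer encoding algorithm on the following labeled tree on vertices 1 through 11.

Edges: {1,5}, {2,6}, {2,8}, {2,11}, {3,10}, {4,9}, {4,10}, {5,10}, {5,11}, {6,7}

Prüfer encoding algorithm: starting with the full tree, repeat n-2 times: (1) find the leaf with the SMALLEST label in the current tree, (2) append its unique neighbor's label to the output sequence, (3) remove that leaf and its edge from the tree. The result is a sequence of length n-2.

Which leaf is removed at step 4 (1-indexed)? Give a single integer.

Step 1: current leaves = {1,3,7,8,9}. Remove leaf 1 (neighbor: 5).
Step 2: current leaves = {3,7,8,9}. Remove leaf 3 (neighbor: 10).
Step 3: current leaves = {7,8,9}. Remove leaf 7 (neighbor: 6).
Step 4: current leaves = {6,8,9}. Remove leaf 6 (neighbor: 2).

Answer: 6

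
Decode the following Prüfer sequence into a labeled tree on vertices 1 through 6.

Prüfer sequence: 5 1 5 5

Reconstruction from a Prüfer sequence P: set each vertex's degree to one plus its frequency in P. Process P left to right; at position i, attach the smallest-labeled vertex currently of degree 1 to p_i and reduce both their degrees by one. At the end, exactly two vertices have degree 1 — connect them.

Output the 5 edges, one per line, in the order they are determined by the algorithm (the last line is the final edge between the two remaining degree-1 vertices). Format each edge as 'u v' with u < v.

Initial degrees: {1:2, 2:1, 3:1, 4:1, 5:4, 6:1}
Step 1: smallest deg-1 vertex = 2, p_1 = 5. Add edge {2,5}. Now deg[2]=0, deg[5]=3.
Step 2: smallest deg-1 vertex = 3, p_2 = 1. Add edge {1,3}. Now deg[3]=0, deg[1]=1.
Step 3: smallest deg-1 vertex = 1, p_3 = 5. Add edge {1,5}. Now deg[1]=0, deg[5]=2.
Step 4: smallest deg-1 vertex = 4, p_4 = 5. Add edge {4,5}. Now deg[4]=0, deg[5]=1.
Final: two remaining deg-1 vertices are 5, 6. Add edge {5,6}.

Answer: 2 5
1 3
1 5
4 5
5 6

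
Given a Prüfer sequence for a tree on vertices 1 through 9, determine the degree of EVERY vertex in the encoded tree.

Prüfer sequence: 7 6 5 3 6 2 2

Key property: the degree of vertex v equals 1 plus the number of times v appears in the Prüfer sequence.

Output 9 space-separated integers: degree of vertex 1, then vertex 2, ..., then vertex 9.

Answer: 1 3 2 1 2 3 2 1 1

Derivation:
p_1 = 7: count[7] becomes 1
p_2 = 6: count[6] becomes 1
p_3 = 5: count[5] becomes 1
p_4 = 3: count[3] becomes 1
p_5 = 6: count[6] becomes 2
p_6 = 2: count[2] becomes 1
p_7 = 2: count[2] becomes 2
Degrees (1 + count): deg[1]=1+0=1, deg[2]=1+2=3, deg[3]=1+1=2, deg[4]=1+0=1, deg[5]=1+1=2, deg[6]=1+2=3, deg[7]=1+1=2, deg[8]=1+0=1, deg[9]=1+0=1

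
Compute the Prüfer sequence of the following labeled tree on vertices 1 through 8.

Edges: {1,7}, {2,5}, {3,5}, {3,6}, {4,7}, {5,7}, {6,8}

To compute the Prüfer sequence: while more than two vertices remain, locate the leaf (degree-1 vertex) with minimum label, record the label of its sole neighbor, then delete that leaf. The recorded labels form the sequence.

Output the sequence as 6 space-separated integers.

Step 1: leaves = {1,2,4,8}. Remove smallest leaf 1, emit neighbor 7.
Step 2: leaves = {2,4,8}. Remove smallest leaf 2, emit neighbor 5.
Step 3: leaves = {4,8}. Remove smallest leaf 4, emit neighbor 7.
Step 4: leaves = {7,8}. Remove smallest leaf 7, emit neighbor 5.
Step 5: leaves = {5,8}. Remove smallest leaf 5, emit neighbor 3.
Step 6: leaves = {3,8}. Remove smallest leaf 3, emit neighbor 6.
Done: 2 vertices remain (6, 8). Sequence = [7 5 7 5 3 6]

Answer: 7 5 7 5 3 6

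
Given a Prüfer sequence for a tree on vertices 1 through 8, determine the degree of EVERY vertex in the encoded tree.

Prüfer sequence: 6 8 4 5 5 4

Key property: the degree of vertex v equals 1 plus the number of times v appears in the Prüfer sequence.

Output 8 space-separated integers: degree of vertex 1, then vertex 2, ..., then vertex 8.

Answer: 1 1 1 3 3 2 1 2

Derivation:
p_1 = 6: count[6] becomes 1
p_2 = 8: count[8] becomes 1
p_3 = 4: count[4] becomes 1
p_4 = 5: count[5] becomes 1
p_5 = 5: count[5] becomes 2
p_6 = 4: count[4] becomes 2
Degrees (1 + count): deg[1]=1+0=1, deg[2]=1+0=1, deg[3]=1+0=1, deg[4]=1+2=3, deg[5]=1+2=3, deg[6]=1+1=2, deg[7]=1+0=1, deg[8]=1+1=2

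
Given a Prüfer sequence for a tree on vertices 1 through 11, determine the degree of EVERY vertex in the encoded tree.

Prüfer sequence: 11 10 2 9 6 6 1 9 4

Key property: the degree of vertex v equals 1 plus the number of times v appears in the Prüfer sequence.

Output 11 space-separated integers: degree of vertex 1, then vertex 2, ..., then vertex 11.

Answer: 2 2 1 2 1 3 1 1 3 2 2

Derivation:
p_1 = 11: count[11] becomes 1
p_2 = 10: count[10] becomes 1
p_3 = 2: count[2] becomes 1
p_4 = 9: count[9] becomes 1
p_5 = 6: count[6] becomes 1
p_6 = 6: count[6] becomes 2
p_7 = 1: count[1] becomes 1
p_8 = 9: count[9] becomes 2
p_9 = 4: count[4] becomes 1
Degrees (1 + count): deg[1]=1+1=2, deg[2]=1+1=2, deg[3]=1+0=1, deg[4]=1+1=2, deg[5]=1+0=1, deg[6]=1+2=3, deg[7]=1+0=1, deg[8]=1+0=1, deg[9]=1+2=3, deg[10]=1+1=2, deg[11]=1+1=2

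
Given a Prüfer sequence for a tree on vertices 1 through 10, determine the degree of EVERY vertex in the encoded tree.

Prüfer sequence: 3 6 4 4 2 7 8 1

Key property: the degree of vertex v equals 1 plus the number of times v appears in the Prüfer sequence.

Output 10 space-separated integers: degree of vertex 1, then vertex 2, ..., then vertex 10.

p_1 = 3: count[3] becomes 1
p_2 = 6: count[6] becomes 1
p_3 = 4: count[4] becomes 1
p_4 = 4: count[4] becomes 2
p_5 = 2: count[2] becomes 1
p_6 = 7: count[7] becomes 1
p_7 = 8: count[8] becomes 1
p_8 = 1: count[1] becomes 1
Degrees (1 + count): deg[1]=1+1=2, deg[2]=1+1=2, deg[3]=1+1=2, deg[4]=1+2=3, deg[5]=1+0=1, deg[6]=1+1=2, deg[7]=1+1=2, deg[8]=1+1=2, deg[9]=1+0=1, deg[10]=1+0=1

Answer: 2 2 2 3 1 2 2 2 1 1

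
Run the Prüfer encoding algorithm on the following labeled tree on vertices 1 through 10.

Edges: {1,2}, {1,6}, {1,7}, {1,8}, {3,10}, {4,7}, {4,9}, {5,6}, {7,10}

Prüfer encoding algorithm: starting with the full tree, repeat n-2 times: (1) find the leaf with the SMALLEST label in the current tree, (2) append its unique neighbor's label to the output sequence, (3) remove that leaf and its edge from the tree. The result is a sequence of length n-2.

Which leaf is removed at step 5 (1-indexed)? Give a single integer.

Step 1: current leaves = {2,3,5,8,9}. Remove leaf 2 (neighbor: 1).
Step 2: current leaves = {3,5,8,9}. Remove leaf 3 (neighbor: 10).
Step 3: current leaves = {5,8,9,10}. Remove leaf 5 (neighbor: 6).
Step 4: current leaves = {6,8,9,10}. Remove leaf 6 (neighbor: 1).
Step 5: current leaves = {8,9,10}. Remove leaf 8 (neighbor: 1).

Answer: 8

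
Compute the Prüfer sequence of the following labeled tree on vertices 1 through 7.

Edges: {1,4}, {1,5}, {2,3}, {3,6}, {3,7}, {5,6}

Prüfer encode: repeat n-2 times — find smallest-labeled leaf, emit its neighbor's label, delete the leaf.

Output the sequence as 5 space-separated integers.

Answer: 3 1 5 6 3

Derivation:
Step 1: leaves = {2,4,7}. Remove smallest leaf 2, emit neighbor 3.
Step 2: leaves = {4,7}. Remove smallest leaf 4, emit neighbor 1.
Step 3: leaves = {1,7}. Remove smallest leaf 1, emit neighbor 5.
Step 4: leaves = {5,7}. Remove smallest leaf 5, emit neighbor 6.
Step 5: leaves = {6,7}. Remove smallest leaf 6, emit neighbor 3.
Done: 2 vertices remain (3, 7). Sequence = [3 1 5 6 3]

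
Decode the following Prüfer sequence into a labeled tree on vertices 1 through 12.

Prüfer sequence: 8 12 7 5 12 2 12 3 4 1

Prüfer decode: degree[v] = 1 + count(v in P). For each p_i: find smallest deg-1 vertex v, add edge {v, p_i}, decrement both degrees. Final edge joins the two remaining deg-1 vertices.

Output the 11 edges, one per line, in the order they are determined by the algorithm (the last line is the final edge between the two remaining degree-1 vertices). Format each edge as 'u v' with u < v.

Answer: 6 8
8 12
7 9
5 7
5 12
2 10
2 12
3 11
3 4
1 4
1 12

Derivation:
Initial degrees: {1:2, 2:2, 3:2, 4:2, 5:2, 6:1, 7:2, 8:2, 9:1, 10:1, 11:1, 12:4}
Step 1: smallest deg-1 vertex = 6, p_1 = 8. Add edge {6,8}. Now deg[6]=0, deg[8]=1.
Step 2: smallest deg-1 vertex = 8, p_2 = 12. Add edge {8,12}. Now deg[8]=0, deg[12]=3.
Step 3: smallest deg-1 vertex = 9, p_3 = 7. Add edge {7,9}. Now deg[9]=0, deg[7]=1.
Step 4: smallest deg-1 vertex = 7, p_4 = 5. Add edge {5,7}. Now deg[7]=0, deg[5]=1.
Step 5: smallest deg-1 vertex = 5, p_5 = 12. Add edge {5,12}. Now deg[5]=0, deg[12]=2.
Step 6: smallest deg-1 vertex = 10, p_6 = 2. Add edge {2,10}. Now deg[10]=0, deg[2]=1.
Step 7: smallest deg-1 vertex = 2, p_7 = 12. Add edge {2,12}. Now deg[2]=0, deg[12]=1.
Step 8: smallest deg-1 vertex = 11, p_8 = 3. Add edge {3,11}. Now deg[11]=0, deg[3]=1.
Step 9: smallest deg-1 vertex = 3, p_9 = 4. Add edge {3,4}. Now deg[3]=0, deg[4]=1.
Step 10: smallest deg-1 vertex = 4, p_10 = 1. Add edge {1,4}. Now deg[4]=0, deg[1]=1.
Final: two remaining deg-1 vertices are 1, 12. Add edge {1,12}.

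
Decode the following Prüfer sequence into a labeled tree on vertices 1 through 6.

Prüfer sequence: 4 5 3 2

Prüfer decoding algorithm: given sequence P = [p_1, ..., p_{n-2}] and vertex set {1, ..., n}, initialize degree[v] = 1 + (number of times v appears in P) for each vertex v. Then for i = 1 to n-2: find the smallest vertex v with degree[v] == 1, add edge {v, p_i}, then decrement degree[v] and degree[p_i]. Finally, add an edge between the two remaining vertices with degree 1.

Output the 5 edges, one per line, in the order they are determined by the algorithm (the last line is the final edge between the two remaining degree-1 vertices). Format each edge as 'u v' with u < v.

Initial degrees: {1:1, 2:2, 3:2, 4:2, 5:2, 6:1}
Step 1: smallest deg-1 vertex = 1, p_1 = 4. Add edge {1,4}. Now deg[1]=0, deg[4]=1.
Step 2: smallest deg-1 vertex = 4, p_2 = 5. Add edge {4,5}. Now deg[4]=0, deg[5]=1.
Step 3: smallest deg-1 vertex = 5, p_3 = 3. Add edge {3,5}. Now deg[5]=0, deg[3]=1.
Step 4: smallest deg-1 vertex = 3, p_4 = 2. Add edge {2,3}. Now deg[3]=0, deg[2]=1.
Final: two remaining deg-1 vertices are 2, 6. Add edge {2,6}.

Answer: 1 4
4 5
3 5
2 3
2 6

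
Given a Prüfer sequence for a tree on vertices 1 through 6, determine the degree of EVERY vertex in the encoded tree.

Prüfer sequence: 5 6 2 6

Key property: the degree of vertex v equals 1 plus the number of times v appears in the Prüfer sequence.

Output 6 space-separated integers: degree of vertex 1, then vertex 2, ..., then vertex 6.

p_1 = 5: count[5] becomes 1
p_2 = 6: count[6] becomes 1
p_3 = 2: count[2] becomes 1
p_4 = 6: count[6] becomes 2
Degrees (1 + count): deg[1]=1+0=1, deg[2]=1+1=2, deg[3]=1+0=1, deg[4]=1+0=1, deg[5]=1+1=2, deg[6]=1+2=3

Answer: 1 2 1 1 2 3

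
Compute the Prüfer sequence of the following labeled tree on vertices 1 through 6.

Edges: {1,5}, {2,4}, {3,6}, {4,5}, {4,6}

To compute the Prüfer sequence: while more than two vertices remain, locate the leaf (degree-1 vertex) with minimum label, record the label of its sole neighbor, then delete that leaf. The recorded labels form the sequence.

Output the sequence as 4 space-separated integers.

Step 1: leaves = {1,2,3}. Remove smallest leaf 1, emit neighbor 5.
Step 2: leaves = {2,3,5}. Remove smallest leaf 2, emit neighbor 4.
Step 3: leaves = {3,5}. Remove smallest leaf 3, emit neighbor 6.
Step 4: leaves = {5,6}. Remove smallest leaf 5, emit neighbor 4.
Done: 2 vertices remain (4, 6). Sequence = [5 4 6 4]

Answer: 5 4 6 4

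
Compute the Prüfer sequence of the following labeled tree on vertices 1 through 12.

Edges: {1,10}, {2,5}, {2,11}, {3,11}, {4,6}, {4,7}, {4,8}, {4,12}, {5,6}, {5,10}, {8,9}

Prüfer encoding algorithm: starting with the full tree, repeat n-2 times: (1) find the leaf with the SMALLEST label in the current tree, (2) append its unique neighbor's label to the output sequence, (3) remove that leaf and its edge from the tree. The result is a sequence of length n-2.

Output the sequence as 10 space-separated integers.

Answer: 10 11 4 8 4 5 2 5 6 4

Derivation:
Step 1: leaves = {1,3,7,9,12}. Remove smallest leaf 1, emit neighbor 10.
Step 2: leaves = {3,7,9,10,12}. Remove smallest leaf 3, emit neighbor 11.
Step 3: leaves = {7,9,10,11,12}. Remove smallest leaf 7, emit neighbor 4.
Step 4: leaves = {9,10,11,12}. Remove smallest leaf 9, emit neighbor 8.
Step 5: leaves = {8,10,11,12}. Remove smallest leaf 8, emit neighbor 4.
Step 6: leaves = {10,11,12}. Remove smallest leaf 10, emit neighbor 5.
Step 7: leaves = {11,12}. Remove smallest leaf 11, emit neighbor 2.
Step 8: leaves = {2,12}. Remove smallest leaf 2, emit neighbor 5.
Step 9: leaves = {5,12}. Remove smallest leaf 5, emit neighbor 6.
Step 10: leaves = {6,12}. Remove smallest leaf 6, emit neighbor 4.
Done: 2 vertices remain (4, 12). Sequence = [10 11 4 8 4 5 2 5 6 4]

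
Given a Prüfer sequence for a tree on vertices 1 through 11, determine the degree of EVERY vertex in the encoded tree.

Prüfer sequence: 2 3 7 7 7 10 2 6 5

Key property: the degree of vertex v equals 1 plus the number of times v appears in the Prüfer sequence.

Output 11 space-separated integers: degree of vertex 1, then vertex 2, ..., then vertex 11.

Answer: 1 3 2 1 2 2 4 1 1 2 1

Derivation:
p_1 = 2: count[2] becomes 1
p_2 = 3: count[3] becomes 1
p_3 = 7: count[7] becomes 1
p_4 = 7: count[7] becomes 2
p_5 = 7: count[7] becomes 3
p_6 = 10: count[10] becomes 1
p_7 = 2: count[2] becomes 2
p_8 = 6: count[6] becomes 1
p_9 = 5: count[5] becomes 1
Degrees (1 + count): deg[1]=1+0=1, deg[2]=1+2=3, deg[3]=1+1=2, deg[4]=1+0=1, deg[5]=1+1=2, deg[6]=1+1=2, deg[7]=1+3=4, deg[8]=1+0=1, deg[9]=1+0=1, deg[10]=1+1=2, deg[11]=1+0=1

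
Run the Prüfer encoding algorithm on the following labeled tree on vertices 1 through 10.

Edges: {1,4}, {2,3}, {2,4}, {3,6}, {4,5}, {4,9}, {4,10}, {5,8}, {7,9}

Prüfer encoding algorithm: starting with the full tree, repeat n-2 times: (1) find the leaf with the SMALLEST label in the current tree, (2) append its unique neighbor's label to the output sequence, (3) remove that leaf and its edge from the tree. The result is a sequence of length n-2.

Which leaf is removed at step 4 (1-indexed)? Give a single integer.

Answer: 2

Derivation:
Step 1: current leaves = {1,6,7,8,10}. Remove leaf 1 (neighbor: 4).
Step 2: current leaves = {6,7,8,10}. Remove leaf 6 (neighbor: 3).
Step 3: current leaves = {3,7,8,10}. Remove leaf 3 (neighbor: 2).
Step 4: current leaves = {2,7,8,10}. Remove leaf 2 (neighbor: 4).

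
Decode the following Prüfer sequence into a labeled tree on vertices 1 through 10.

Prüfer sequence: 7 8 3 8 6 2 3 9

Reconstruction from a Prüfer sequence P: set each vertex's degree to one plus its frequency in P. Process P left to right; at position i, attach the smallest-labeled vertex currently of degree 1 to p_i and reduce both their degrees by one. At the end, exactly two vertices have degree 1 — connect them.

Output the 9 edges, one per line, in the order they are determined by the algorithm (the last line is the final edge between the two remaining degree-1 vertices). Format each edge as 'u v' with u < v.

Answer: 1 7
4 8
3 5
7 8
6 8
2 6
2 3
3 9
9 10

Derivation:
Initial degrees: {1:1, 2:2, 3:3, 4:1, 5:1, 6:2, 7:2, 8:3, 9:2, 10:1}
Step 1: smallest deg-1 vertex = 1, p_1 = 7. Add edge {1,7}. Now deg[1]=0, deg[7]=1.
Step 2: smallest deg-1 vertex = 4, p_2 = 8. Add edge {4,8}. Now deg[4]=0, deg[8]=2.
Step 3: smallest deg-1 vertex = 5, p_3 = 3. Add edge {3,5}. Now deg[5]=0, deg[3]=2.
Step 4: smallest deg-1 vertex = 7, p_4 = 8. Add edge {7,8}. Now deg[7]=0, deg[8]=1.
Step 5: smallest deg-1 vertex = 8, p_5 = 6. Add edge {6,8}. Now deg[8]=0, deg[6]=1.
Step 6: smallest deg-1 vertex = 6, p_6 = 2. Add edge {2,6}. Now deg[6]=0, deg[2]=1.
Step 7: smallest deg-1 vertex = 2, p_7 = 3. Add edge {2,3}. Now deg[2]=0, deg[3]=1.
Step 8: smallest deg-1 vertex = 3, p_8 = 9. Add edge {3,9}. Now deg[3]=0, deg[9]=1.
Final: two remaining deg-1 vertices are 9, 10. Add edge {9,10}.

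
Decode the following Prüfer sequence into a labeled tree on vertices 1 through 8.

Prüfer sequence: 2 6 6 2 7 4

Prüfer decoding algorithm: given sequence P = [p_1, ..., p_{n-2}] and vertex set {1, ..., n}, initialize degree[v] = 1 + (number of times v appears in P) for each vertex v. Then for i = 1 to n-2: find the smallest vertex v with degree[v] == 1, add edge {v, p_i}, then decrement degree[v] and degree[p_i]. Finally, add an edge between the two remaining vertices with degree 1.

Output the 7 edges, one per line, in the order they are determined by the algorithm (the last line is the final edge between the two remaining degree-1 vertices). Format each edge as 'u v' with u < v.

Answer: 1 2
3 6
5 6
2 6
2 7
4 7
4 8

Derivation:
Initial degrees: {1:1, 2:3, 3:1, 4:2, 5:1, 6:3, 7:2, 8:1}
Step 1: smallest deg-1 vertex = 1, p_1 = 2. Add edge {1,2}. Now deg[1]=0, deg[2]=2.
Step 2: smallest deg-1 vertex = 3, p_2 = 6. Add edge {3,6}. Now deg[3]=0, deg[6]=2.
Step 3: smallest deg-1 vertex = 5, p_3 = 6. Add edge {5,6}. Now deg[5]=0, deg[6]=1.
Step 4: smallest deg-1 vertex = 6, p_4 = 2. Add edge {2,6}. Now deg[6]=0, deg[2]=1.
Step 5: smallest deg-1 vertex = 2, p_5 = 7. Add edge {2,7}. Now deg[2]=0, deg[7]=1.
Step 6: smallest deg-1 vertex = 7, p_6 = 4. Add edge {4,7}. Now deg[7]=0, deg[4]=1.
Final: two remaining deg-1 vertices are 4, 8. Add edge {4,8}.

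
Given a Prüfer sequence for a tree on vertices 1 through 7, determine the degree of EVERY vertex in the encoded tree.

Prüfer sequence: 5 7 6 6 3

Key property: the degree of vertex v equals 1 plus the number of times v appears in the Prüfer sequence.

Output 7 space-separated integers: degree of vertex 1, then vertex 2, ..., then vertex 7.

Answer: 1 1 2 1 2 3 2

Derivation:
p_1 = 5: count[5] becomes 1
p_2 = 7: count[7] becomes 1
p_3 = 6: count[6] becomes 1
p_4 = 6: count[6] becomes 2
p_5 = 3: count[3] becomes 1
Degrees (1 + count): deg[1]=1+0=1, deg[2]=1+0=1, deg[3]=1+1=2, deg[4]=1+0=1, deg[5]=1+1=2, deg[6]=1+2=3, deg[7]=1+1=2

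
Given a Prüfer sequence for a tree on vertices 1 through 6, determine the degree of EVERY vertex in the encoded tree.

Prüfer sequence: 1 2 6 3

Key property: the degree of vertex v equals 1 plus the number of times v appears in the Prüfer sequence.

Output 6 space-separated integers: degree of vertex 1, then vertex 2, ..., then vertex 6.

p_1 = 1: count[1] becomes 1
p_2 = 2: count[2] becomes 1
p_3 = 6: count[6] becomes 1
p_4 = 3: count[3] becomes 1
Degrees (1 + count): deg[1]=1+1=2, deg[2]=1+1=2, deg[3]=1+1=2, deg[4]=1+0=1, deg[5]=1+0=1, deg[6]=1+1=2

Answer: 2 2 2 1 1 2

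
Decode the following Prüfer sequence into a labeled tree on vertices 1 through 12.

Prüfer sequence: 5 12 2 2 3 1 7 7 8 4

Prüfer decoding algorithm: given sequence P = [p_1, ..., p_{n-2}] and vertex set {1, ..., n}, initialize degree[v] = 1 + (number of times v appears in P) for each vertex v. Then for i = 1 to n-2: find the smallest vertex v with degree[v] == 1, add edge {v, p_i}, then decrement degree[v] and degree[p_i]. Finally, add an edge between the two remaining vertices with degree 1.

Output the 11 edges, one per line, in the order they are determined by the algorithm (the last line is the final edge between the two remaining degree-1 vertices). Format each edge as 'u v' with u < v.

Answer: 5 6
5 12
2 9
2 10
2 3
1 3
1 7
7 11
7 8
4 8
4 12

Derivation:
Initial degrees: {1:2, 2:3, 3:2, 4:2, 5:2, 6:1, 7:3, 8:2, 9:1, 10:1, 11:1, 12:2}
Step 1: smallest deg-1 vertex = 6, p_1 = 5. Add edge {5,6}. Now deg[6]=0, deg[5]=1.
Step 2: smallest deg-1 vertex = 5, p_2 = 12. Add edge {5,12}. Now deg[5]=0, deg[12]=1.
Step 3: smallest deg-1 vertex = 9, p_3 = 2. Add edge {2,9}. Now deg[9]=0, deg[2]=2.
Step 4: smallest deg-1 vertex = 10, p_4 = 2. Add edge {2,10}. Now deg[10]=0, deg[2]=1.
Step 5: smallest deg-1 vertex = 2, p_5 = 3. Add edge {2,3}. Now deg[2]=0, deg[3]=1.
Step 6: smallest deg-1 vertex = 3, p_6 = 1. Add edge {1,3}. Now deg[3]=0, deg[1]=1.
Step 7: smallest deg-1 vertex = 1, p_7 = 7. Add edge {1,7}. Now deg[1]=0, deg[7]=2.
Step 8: smallest deg-1 vertex = 11, p_8 = 7. Add edge {7,11}. Now deg[11]=0, deg[7]=1.
Step 9: smallest deg-1 vertex = 7, p_9 = 8. Add edge {7,8}. Now deg[7]=0, deg[8]=1.
Step 10: smallest deg-1 vertex = 8, p_10 = 4. Add edge {4,8}. Now deg[8]=0, deg[4]=1.
Final: two remaining deg-1 vertices are 4, 12. Add edge {4,12}.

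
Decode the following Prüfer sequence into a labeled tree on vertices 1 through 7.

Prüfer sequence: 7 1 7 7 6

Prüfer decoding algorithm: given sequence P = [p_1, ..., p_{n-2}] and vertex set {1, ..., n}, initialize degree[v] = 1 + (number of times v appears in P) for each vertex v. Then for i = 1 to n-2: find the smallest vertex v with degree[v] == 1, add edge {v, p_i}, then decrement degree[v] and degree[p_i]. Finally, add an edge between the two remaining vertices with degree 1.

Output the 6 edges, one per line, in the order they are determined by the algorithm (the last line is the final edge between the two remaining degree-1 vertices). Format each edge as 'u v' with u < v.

Initial degrees: {1:2, 2:1, 3:1, 4:1, 5:1, 6:2, 7:4}
Step 1: smallest deg-1 vertex = 2, p_1 = 7. Add edge {2,7}. Now deg[2]=0, deg[7]=3.
Step 2: smallest deg-1 vertex = 3, p_2 = 1. Add edge {1,3}. Now deg[3]=0, deg[1]=1.
Step 3: smallest deg-1 vertex = 1, p_3 = 7. Add edge {1,7}. Now deg[1]=0, deg[7]=2.
Step 4: smallest deg-1 vertex = 4, p_4 = 7. Add edge {4,7}. Now deg[4]=0, deg[7]=1.
Step 5: smallest deg-1 vertex = 5, p_5 = 6. Add edge {5,6}. Now deg[5]=0, deg[6]=1.
Final: two remaining deg-1 vertices are 6, 7. Add edge {6,7}.

Answer: 2 7
1 3
1 7
4 7
5 6
6 7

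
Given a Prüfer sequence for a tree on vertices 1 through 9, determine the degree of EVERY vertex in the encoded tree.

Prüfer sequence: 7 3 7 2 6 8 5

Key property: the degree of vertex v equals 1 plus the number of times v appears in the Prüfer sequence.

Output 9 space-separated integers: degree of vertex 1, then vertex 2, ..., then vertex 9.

Answer: 1 2 2 1 2 2 3 2 1

Derivation:
p_1 = 7: count[7] becomes 1
p_2 = 3: count[3] becomes 1
p_3 = 7: count[7] becomes 2
p_4 = 2: count[2] becomes 1
p_5 = 6: count[6] becomes 1
p_6 = 8: count[8] becomes 1
p_7 = 5: count[5] becomes 1
Degrees (1 + count): deg[1]=1+0=1, deg[2]=1+1=2, deg[3]=1+1=2, deg[4]=1+0=1, deg[5]=1+1=2, deg[6]=1+1=2, deg[7]=1+2=3, deg[8]=1+1=2, deg[9]=1+0=1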